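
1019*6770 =6898630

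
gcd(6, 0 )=6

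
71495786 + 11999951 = 83495737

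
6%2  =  0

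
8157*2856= 23296392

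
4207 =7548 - 3341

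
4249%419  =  59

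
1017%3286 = 1017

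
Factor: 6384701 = 79^1*80819^1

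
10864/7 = 1552 = 1552.00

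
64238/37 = 64238/37 = 1736.16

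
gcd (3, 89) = 1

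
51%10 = 1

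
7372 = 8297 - 925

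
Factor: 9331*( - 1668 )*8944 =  - 139205381952 = -2^6 * 3^1 * 7^1*13^1*31^1*43^2 * 139^1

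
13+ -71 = - 58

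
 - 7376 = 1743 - 9119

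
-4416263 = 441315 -4857578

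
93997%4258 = 321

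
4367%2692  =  1675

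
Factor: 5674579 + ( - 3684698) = 1989881 =61^1*32621^1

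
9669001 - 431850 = 9237151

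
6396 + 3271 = 9667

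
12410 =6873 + 5537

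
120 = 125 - 5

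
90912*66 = 6000192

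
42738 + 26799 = 69537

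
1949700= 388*5025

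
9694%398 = 142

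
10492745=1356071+9136674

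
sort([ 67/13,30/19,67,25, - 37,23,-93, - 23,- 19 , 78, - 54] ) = [ -93, - 54, - 37, - 23, - 19,30/19,67/13, 23,25,67,78]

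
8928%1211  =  451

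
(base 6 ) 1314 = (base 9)411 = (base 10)334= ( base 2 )101001110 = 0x14e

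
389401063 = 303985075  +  85415988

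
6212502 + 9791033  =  16003535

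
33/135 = 11/45 = 0.24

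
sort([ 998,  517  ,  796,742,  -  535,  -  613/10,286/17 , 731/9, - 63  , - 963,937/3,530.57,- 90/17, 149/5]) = [ - 963,- 535, - 63, - 613/10, - 90/17, 286/17, 149/5  ,  731/9,937/3,517,530.57,742,796,998 ] 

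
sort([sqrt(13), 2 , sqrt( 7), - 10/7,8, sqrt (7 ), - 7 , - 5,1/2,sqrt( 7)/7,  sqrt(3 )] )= [ - 7, - 5, - 10/7, sqrt( 7 ) /7,1/2, sqrt(3),2 , sqrt (7),sqrt( 7),sqrt (13 ),8]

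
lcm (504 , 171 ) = 9576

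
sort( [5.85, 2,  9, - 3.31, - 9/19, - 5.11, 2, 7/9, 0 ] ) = [  -  5.11  ,-3.31 , - 9/19, 0, 7/9,2 , 2, 5.85, 9]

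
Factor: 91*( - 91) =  - 7^2*13^2 =-8281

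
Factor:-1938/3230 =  - 3^1*5^( - 1) = - 3/5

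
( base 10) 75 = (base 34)27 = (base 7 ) 135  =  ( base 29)2H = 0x4b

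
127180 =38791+88389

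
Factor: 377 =13^1*29^1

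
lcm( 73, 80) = 5840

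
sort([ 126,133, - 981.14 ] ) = [ - 981.14,126, 133]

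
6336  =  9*704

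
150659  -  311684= - 161025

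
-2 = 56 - 58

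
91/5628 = 13/804 = 0.02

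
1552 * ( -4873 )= - 7562896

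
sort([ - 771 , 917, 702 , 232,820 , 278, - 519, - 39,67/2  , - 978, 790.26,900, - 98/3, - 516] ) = [  -  978, - 771, - 519,-516, - 39,-98/3,67/2,232,278, 702,790.26,820,900,917]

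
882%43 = 22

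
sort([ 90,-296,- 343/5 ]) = [ -296, - 343/5, 90 ]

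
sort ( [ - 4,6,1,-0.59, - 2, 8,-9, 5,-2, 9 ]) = [ - 9, - 4, - 2, - 2,-0.59, 1,  5,6, 8,9 ] 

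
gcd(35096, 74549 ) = 1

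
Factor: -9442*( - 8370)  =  79029540  =  2^2*3^3*5^1*31^1*4721^1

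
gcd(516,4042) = 86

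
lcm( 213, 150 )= 10650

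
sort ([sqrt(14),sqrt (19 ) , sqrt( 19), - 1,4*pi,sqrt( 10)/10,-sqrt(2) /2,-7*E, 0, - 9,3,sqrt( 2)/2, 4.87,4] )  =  [-7*E, -9, - 1,-sqrt( 2)/2,0,sqrt( 10 )/10,sqrt (2)/2,3, sqrt (14),4,sqrt( 19),sqrt(19 ),4.87,4*pi] 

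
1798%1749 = 49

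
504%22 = 20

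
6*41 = 246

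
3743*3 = 11229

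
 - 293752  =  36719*( -8)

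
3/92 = 3/92=0.03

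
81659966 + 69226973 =150886939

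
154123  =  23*6701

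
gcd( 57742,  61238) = 2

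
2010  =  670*3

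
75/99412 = 75/99412 = 0.00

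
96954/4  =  48477/2 = 24238.50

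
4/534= 2/267 = 0.01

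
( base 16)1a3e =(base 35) 5gx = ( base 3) 100012211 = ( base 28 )8fq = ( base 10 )6718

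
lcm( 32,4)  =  32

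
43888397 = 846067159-802178762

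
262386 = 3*87462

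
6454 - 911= 5543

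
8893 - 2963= 5930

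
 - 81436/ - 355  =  81436/355  =  229.40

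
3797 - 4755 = -958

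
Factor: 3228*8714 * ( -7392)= - 2^8*3^2*7^1*11^1*269^1*4357^1   =  - 207928030464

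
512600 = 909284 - 396684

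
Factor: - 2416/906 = -2^3*3^ ( - 1) = - 8/3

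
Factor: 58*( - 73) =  - 4234 = - 2^1*29^1 * 73^1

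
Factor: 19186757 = 37^1*61^1*8501^1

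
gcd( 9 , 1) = 1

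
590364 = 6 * 98394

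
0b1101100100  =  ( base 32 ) R4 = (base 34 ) pi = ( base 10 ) 868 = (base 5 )11433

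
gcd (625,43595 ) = 5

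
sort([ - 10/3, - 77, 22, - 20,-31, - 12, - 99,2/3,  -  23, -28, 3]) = [ - 99 , - 77,-31, - 28, -23, - 20, - 12,-10/3, 2/3, 3, 22]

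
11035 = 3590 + 7445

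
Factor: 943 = 23^1*41^1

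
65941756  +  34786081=100727837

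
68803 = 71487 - 2684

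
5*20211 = 101055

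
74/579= 74/579= 0.13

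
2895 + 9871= 12766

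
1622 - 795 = 827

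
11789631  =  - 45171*( - 261)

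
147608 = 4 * 36902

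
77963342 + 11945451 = 89908793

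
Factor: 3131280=2^4*3^2  *5^1*4349^1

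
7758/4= 1939+1/2 = 1939.50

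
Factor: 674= 2^1*337^1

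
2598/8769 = 866/2923 = 0.30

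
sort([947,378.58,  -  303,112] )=[  -  303,112,378.58,947] 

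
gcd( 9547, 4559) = 1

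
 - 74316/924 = - 563/7 = - 80.43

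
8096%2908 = 2280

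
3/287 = 3/287  =  0.01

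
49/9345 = 7/1335 = 0.01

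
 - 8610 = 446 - 9056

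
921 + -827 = 94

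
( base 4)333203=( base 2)111111100011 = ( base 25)6ch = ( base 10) 4067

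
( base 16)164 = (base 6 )1352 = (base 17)13G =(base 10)356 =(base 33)aq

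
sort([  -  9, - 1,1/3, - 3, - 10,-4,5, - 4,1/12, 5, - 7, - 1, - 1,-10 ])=[-10,-10,-9, - 7, -4, - 4,-3,-1, - 1, - 1,  1/12,1/3,5, 5 ] 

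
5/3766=5/3766  =  0.00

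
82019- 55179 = 26840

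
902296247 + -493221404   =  409074843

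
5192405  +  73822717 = 79015122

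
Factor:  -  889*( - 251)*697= 155527883 = 7^1*17^1* 41^1*127^1*251^1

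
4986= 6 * 831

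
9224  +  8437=17661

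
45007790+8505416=53513206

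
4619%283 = 91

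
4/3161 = 4/3161  =  0.00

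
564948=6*94158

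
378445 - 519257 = -140812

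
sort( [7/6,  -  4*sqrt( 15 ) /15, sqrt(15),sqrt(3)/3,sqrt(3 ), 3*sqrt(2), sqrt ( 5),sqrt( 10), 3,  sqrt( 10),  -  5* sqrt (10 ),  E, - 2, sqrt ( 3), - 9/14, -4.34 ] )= [ - 5*sqrt (10 ),  -  4.34, - 2, - 4*sqrt( 15) /15, - 9/14, sqrt(3) /3,  7/6 , sqrt( 3 ), sqrt (3), sqrt(5 ),E, 3, sqrt ( 10 ),sqrt(10 ), sqrt (15), 3*sqrt(2)] 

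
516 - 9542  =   - 9026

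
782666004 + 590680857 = 1373346861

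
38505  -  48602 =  - 10097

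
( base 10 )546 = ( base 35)FL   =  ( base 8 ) 1042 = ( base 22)12I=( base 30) I6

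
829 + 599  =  1428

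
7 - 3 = 4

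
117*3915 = 458055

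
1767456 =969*1824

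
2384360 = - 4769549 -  -7153909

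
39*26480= 1032720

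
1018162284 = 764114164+254048120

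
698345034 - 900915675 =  - 202570641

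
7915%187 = 61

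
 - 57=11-68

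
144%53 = 38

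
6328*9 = 56952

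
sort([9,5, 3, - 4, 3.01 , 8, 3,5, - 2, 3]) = [ - 4, - 2, 3 , 3, 3,3.01,5,5,8, 9 ] 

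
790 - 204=586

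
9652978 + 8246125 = 17899103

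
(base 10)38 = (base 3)1102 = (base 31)17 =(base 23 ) 1F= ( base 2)100110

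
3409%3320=89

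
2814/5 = 2814/5 = 562.80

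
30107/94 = 30107/94 = 320.29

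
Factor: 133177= 11^1*12107^1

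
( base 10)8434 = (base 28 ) al6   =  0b10000011110010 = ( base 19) 146H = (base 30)9b4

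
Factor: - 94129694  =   - 2^1*683^1*68909^1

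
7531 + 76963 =84494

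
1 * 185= 185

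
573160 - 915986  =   - 342826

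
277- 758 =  - 481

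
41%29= 12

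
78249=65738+12511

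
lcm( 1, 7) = 7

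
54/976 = 27/488 = 0.06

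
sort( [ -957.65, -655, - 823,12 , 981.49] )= [ - 957.65,-823, - 655, 12,981.49 ]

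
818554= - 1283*( - 638)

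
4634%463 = 4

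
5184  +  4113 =9297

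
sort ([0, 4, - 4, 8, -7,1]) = [  -  7, - 4,0, 1, 4,8]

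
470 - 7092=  -6622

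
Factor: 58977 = 3^2*6553^1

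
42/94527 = 14/31509=0.00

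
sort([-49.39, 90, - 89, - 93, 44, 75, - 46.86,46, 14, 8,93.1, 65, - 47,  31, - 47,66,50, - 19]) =[ - 93, - 89, - 49.39, - 47, - 47,-46.86, - 19, 8,14, 31, 44, 46, 50, 65,  66, 75,90,93.1 ]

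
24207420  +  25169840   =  49377260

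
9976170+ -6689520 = 3286650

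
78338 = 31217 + 47121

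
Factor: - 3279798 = - 2^1 * 3^3 *60737^1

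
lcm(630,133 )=11970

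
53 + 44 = 97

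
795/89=8 + 83/89  =  8.93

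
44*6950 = 305800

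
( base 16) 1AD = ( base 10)429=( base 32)DD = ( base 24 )hl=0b110101101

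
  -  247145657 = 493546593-740692250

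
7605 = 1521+6084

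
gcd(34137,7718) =1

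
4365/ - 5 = - 873+0/1= - 873.00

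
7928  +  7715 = 15643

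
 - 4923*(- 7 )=34461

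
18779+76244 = 95023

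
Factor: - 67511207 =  - 193^1*499^1*701^1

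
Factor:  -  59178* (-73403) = 4343842734 =2^1*3^1*7^1*11^1 * 1409^1 * 6673^1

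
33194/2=16597 = 16597.00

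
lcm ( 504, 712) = 44856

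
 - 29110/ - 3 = 9703+1/3=9703.33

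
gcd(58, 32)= 2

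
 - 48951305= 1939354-50890659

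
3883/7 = 554 + 5/7 = 554.71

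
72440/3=72440/3= 24146.67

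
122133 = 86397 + 35736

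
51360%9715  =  2785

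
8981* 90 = 808290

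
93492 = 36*2597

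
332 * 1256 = 416992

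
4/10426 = 2/5213  =  0.00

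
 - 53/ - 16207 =53/16207 = 0.00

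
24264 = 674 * 36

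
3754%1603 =548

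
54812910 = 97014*565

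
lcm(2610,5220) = 5220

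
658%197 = 67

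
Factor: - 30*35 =  -  2^1*3^1*5^2 *7^1  =  - 1050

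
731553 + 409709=1141262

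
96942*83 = 8046186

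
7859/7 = 1122+5/7= 1122.71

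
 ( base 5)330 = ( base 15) 60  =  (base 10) 90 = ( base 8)132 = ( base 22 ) 42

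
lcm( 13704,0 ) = 0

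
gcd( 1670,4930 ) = 10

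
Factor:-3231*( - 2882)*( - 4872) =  - 45366807024 = - 2^4 * 3^3*7^1*11^1* 29^1*131^1*359^1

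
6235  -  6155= 80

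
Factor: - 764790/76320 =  - 2^( - 4 )*3^ (-1 )*13^1*37^1 = - 481/48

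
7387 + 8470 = 15857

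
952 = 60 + 892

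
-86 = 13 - 99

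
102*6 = 612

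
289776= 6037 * 48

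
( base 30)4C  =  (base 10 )132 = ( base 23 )5h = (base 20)6C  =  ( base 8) 204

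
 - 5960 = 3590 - 9550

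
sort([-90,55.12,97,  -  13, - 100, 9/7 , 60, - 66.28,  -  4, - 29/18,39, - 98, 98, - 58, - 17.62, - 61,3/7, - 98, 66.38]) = [ - 100, - 98,-98, - 90,-66.28, - 61, - 58, - 17.62,-13, - 4,  -  29/18, 3/7,9/7, 39, 55.12,60,66.38,97,98 ]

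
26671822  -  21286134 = 5385688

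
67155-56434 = 10721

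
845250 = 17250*49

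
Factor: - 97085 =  - 5^1*19417^1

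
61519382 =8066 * 7627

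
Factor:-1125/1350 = - 5/6 = - 2^( - 1)*3^(- 1)*5^1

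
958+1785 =2743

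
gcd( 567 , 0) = 567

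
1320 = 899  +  421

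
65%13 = 0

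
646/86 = 7 +22/43  =  7.51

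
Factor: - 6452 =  - 2^2*1613^1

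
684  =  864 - 180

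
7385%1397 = 400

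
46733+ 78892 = 125625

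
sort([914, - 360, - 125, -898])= [ - 898, - 360, - 125,914 ]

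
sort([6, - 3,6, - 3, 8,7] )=[ - 3, - 3,6,6,7,8] 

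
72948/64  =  1139 + 13/16 = 1139.81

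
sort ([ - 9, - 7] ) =[ - 9, - 7]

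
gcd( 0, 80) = 80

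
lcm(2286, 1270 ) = 11430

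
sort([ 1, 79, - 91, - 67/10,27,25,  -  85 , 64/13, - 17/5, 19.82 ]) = [ - 91,- 85, - 67/10, - 17/5,  1,64/13,19.82, 25,27,79 ] 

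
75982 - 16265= 59717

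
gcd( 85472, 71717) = 1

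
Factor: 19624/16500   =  446/375 = 2^1* 3^( - 1)*5^(  -  3)*223^1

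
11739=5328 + 6411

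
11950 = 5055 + 6895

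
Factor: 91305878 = 2^1*17^1 *2685467^1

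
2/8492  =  1/4246 = 0.00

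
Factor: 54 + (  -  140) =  - 86 = -  2^1*43^1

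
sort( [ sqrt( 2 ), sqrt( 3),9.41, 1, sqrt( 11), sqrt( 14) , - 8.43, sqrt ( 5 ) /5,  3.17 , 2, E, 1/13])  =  [ - 8.43 , 1/13,sqrt( 5)/5, 1,sqrt( 2 ),  sqrt( 3 ), 2, E, 3.17,  sqrt(11), sqrt( 14), 9.41 ] 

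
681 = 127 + 554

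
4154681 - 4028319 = 126362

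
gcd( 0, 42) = 42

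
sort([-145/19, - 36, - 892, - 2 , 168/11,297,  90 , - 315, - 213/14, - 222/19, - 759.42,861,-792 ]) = [-892 , - 792, - 759.42,-315,-36, - 213/14, - 222/19, -145/19, - 2, 168/11, 90, 297,861 ]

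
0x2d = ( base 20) 25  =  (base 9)50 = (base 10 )45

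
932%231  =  8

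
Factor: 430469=13^1*33113^1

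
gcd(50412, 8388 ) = 12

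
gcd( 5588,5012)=4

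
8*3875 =31000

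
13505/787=13505/787 = 17.16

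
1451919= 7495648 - 6043729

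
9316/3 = 3105+1/3 =3105.33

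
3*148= 444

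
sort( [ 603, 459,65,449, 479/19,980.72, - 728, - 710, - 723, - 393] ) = [-728  ,-723,-710, - 393, 479/19,  65, 449, 459,603, 980.72 ] 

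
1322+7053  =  8375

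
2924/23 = 127 + 3/23 = 127.13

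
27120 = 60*452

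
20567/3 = 20567/3 = 6855.67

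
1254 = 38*33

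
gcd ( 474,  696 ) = 6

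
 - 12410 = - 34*365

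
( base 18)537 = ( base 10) 1681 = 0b11010010001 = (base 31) 1n7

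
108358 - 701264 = - 592906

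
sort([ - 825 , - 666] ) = [-825 , - 666 ]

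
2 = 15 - 13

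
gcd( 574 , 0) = 574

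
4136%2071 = 2065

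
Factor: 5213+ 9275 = 14488=2^3*1811^1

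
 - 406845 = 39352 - 446197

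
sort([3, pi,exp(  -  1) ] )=[exp ( - 1 ), 3,  pi] 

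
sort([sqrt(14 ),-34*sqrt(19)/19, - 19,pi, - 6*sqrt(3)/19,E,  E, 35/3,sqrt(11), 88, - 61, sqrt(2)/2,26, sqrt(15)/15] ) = [ - 61, - 19, - 34*sqrt(19)/19,  -  6 * sqrt(3)/19,sqrt(15 ) /15,sqrt(2)/2, E,E,pi, sqrt( 11) , sqrt(14), 35/3, 26, 88]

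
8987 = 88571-79584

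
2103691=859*2449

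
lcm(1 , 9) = 9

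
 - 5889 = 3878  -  9767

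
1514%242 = 62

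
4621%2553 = 2068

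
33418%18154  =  15264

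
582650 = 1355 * 430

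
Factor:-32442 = - 2^1*3^1*5407^1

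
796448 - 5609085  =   - 4812637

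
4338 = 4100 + 238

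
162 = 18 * 9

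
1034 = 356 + 678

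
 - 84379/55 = - 1535 + 46/55=- 1534.16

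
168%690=168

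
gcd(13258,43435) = 7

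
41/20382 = 41/20382 = 0.00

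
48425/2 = 24212 + 1/2 = 24212.50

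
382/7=54 + 4/7 = 54.57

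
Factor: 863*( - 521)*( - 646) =2^1* 17^1*19^1*521^1* 863^1= 290456458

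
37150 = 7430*5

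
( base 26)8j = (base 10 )227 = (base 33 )6T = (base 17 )D6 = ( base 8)343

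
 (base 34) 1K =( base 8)66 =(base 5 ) 204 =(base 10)54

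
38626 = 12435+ 26191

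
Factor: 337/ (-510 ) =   -  2^(  -  1 )*3^( - 1)*5^( - 1 )*17^(- 1) * 337^1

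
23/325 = 23/325 = 0.07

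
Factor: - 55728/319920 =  - 27/155 =-3^3  *  5^(-1)*31^(- 1 ) 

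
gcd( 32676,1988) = 28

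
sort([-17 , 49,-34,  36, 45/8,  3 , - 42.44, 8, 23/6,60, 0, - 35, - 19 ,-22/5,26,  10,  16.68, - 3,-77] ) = [  -  77,-42.44, - 35, - 34,-19,-17, - 22/5,-3,  0,3, 23/6,45/8, 8, 10, 16.68, 26,  36,49,  60 ] 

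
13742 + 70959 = 84701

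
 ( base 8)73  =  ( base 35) 1o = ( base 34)1P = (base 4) 323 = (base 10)59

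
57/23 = 2 + 11/23  =  2.48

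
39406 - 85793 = -46387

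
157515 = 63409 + 94106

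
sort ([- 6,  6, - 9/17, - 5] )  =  [ - 6, -5, - 9/17,  6] 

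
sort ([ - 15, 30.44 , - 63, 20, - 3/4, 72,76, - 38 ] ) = [-63, - 38, - 15, - 3/4, 20, 30.44, 72,76] 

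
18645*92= 1715340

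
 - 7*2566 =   -  17962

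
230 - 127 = 103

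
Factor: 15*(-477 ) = -3^3* 5^1 *53^1 = - 7155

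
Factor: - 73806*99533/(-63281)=2^1* 3^1 * 7^1  *59^1 *241^1  *12301^1*63281^(-1 )  =  7346132598/63281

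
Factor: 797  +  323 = 1120 = 2^5*5^1*7^1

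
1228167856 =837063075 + 391104781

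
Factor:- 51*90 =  - 2^1*3^3 *5^1*17^1 = - 4590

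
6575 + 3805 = 10380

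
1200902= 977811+223091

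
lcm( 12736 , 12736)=12736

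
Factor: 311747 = 311747^1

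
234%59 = 57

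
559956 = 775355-215399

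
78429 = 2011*39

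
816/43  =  816/43  =  18.98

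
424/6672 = 53/834 = 0.06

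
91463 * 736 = 67316768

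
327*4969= 1624863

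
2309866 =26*88841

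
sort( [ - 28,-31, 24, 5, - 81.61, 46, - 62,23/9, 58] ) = [ - 81.61 , - 62 , - 31, - 28, 23/9,5, 24, 46,58]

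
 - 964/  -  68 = 241/17  =  14.18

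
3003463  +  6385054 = 9388517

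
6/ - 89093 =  - 1 + 89087/89093 =- 0.00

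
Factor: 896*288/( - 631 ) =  - 258048/631 = - 2^12*3^2 * 7^1*631^( - 1 )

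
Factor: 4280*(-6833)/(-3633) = 2^3*3^( - 1)*5^1*7^( - 1 )*107^1*173^( - 1 )*6833^1 = 29245240/3633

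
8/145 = 8/145= 0.06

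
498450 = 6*83075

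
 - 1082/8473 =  - 1 + 7391/8473 = - 0.13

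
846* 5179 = 4381434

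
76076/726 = 104 + 26/33 = 104.79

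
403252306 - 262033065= 141219241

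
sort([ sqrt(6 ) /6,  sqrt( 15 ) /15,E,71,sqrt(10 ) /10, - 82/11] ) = [ - 82/11, sqrt(15 ) /15,sqrt( 10 ) /10,sqrt ( 6) /6,E,71] 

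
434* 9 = 3906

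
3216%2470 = 746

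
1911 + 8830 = 10741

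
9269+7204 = 16473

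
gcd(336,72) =24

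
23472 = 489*48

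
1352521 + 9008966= 10361487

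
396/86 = 4 + 26/43 = 4.60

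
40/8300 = 2/415 = 0.00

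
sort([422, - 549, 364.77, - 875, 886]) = [ - 875, - 549, 364.77, 422,886]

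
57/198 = 19/66 = 0.29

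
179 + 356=535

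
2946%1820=1126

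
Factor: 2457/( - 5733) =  - 3/7 = -3^1*7^( - 1 )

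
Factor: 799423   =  47^1*73^1* 233^1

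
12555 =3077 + 9478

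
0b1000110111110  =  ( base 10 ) 4542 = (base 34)3vk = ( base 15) 152C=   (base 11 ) 345A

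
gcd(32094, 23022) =18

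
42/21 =2 = 2.00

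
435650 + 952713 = 1388363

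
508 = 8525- 8017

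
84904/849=84904/849 = 100.00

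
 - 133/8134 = - 1 + 1143/1162 = - 0.02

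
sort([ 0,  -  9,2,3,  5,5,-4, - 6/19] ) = [ - 9, - 4, - 6/19,0, 2, 3,  5,5 ] 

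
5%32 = 5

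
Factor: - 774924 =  - 2^2*3^1*64577^1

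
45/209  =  45/209= 0.22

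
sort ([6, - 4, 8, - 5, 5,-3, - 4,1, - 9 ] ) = [ - 9, - 5, - 4, - 4, - 3,1, 5 , 6,8] 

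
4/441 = 4/441=0.01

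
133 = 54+79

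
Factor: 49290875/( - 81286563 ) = -3^( - 1)*  5^3 * 2087^(  -  1)*12983^( - 1)* 394327^1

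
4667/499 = 9 + 176/499 = 9.35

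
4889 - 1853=3036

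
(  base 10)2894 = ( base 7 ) 11303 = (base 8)5516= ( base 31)30B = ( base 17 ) a04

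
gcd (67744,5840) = 1168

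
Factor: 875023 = 719^1*1217^1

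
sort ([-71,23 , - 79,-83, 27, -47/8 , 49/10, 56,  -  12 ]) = [ - 83, - 79,  -  71, - 12, - 47/8,49/10,  23,27,56]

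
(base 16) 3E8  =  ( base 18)31A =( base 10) 1000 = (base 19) 2ec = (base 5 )13000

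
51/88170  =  17/29390 = 0.00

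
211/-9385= - 211/9385 = - 0.02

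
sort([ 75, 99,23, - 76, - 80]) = [-80,- 76,23, 75,99 ]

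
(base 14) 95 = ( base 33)3W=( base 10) 131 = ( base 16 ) 83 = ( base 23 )5g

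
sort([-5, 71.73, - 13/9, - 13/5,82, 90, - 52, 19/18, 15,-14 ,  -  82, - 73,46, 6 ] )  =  [ - 82,-73, - 52, - 14, - 5,-13/5, - 13/9 , 19/18,6, 15  ,  46, 71.73,  82, 90]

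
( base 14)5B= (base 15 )56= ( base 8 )121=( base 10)81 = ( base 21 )3I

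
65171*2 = 130342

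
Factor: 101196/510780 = 3^2*5^(- 1 )  *  937^1 * 8513^( -1) =8433/42565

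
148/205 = 148/205 = 0.72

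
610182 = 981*622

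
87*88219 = 7675053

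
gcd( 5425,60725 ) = 175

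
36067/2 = 18033  +  1/2 = 18033.50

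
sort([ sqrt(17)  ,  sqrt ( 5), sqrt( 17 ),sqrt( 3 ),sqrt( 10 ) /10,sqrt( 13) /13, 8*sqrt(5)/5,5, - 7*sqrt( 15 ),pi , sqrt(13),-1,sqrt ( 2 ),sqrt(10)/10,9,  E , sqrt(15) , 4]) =[ - 7*sqrt( 15), - 1,sqrt(13 )/13, sqrt(10 )/10,sqrt (10 )/10, sqrt( 2),sqrt( 3),sqrt(5 ),E,  pi,8*sqrt( 5) /5, sqrt( 13), sqrt(15 ), 4,sqrt(17 ),sqrt(17),  5, 9]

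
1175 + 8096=9271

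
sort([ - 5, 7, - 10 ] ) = [ - 10, - 5, 7]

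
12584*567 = 7135128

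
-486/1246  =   - 1 + 380/623 = - 0.39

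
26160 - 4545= 21615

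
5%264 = 5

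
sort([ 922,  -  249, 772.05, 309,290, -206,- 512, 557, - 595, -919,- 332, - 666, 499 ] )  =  [ - 919, - 666 ,-595,-512,- 332,-249, -206, 290, 309,499, 557, 772.05, 922 ]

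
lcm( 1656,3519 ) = 28152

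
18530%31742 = 18530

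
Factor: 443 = 443^1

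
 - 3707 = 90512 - 94219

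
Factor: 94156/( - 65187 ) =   -  2^2 * 3^( - 2 )*7243^( - 1)*23539^1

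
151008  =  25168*6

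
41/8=5 + 1/8 = 5.12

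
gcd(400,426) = 2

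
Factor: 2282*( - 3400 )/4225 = -310352/169 = - 2^4*7^1*13^(-2)*17^1* 163^1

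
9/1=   9 = 9.00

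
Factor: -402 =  - 2^1*3^1*67^1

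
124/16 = 7 + 3/4 = 7.75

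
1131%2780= 1131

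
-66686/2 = -33343 =- 33343.00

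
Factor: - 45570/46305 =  - 2^1*3^( - 2)*7^(- 1)*31^1 = - 62/63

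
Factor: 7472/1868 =4= 2^2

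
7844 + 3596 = 11440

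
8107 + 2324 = 10431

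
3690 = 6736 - 3046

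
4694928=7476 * 628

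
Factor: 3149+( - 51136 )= -47987 = - 47^1*1021^1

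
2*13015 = 26030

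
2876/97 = 29 + 63/97 = 29.65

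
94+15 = 109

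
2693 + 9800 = 12493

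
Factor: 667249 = 11^1*60659^1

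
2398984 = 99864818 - 97465834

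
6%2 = 0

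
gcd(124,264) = 4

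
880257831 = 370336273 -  -509921558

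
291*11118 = 3235338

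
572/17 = 33+11/17 = 33.65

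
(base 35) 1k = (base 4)313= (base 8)67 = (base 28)1R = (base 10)55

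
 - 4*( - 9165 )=36660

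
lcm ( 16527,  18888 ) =132216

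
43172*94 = 4058168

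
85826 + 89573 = 175399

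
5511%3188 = 2323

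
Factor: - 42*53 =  - 2226  =  - 2^1*3^1*7^1*53^1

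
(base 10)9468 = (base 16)24FC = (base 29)b7e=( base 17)1fcg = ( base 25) f3i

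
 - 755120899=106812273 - 861933172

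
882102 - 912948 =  - 30846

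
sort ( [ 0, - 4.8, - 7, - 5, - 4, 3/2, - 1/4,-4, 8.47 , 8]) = [ - 7, - 5, - 4.8, - 4, - 4, - 1/4,0, 3/2 , 8, 8.47 ]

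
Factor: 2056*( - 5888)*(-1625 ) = 2^11*5^3*13^1*23^1*257^1=19671808000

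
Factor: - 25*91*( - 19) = 43225=5^2*7^1*13^1 *19^1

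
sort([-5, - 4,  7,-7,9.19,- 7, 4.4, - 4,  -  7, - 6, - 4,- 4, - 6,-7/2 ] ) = [ - 7, - 7,-7,-6,-6 ,-5, - 4, - 4, - 4,-4, - 7/2, 4.4,7,9.19 ] 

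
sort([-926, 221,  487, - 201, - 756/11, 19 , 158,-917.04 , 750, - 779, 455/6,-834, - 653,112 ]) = [ - 926, - 917.04, - 834, - 779, - 653, - 201, - 756/11,19, 455/6 , 112, 158 , 221,  487, 750 ]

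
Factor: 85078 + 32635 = 53^1*2221^1 = 117713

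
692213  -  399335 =292878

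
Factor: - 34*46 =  - 1564=- 2^2*17^1*23^1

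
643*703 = 452029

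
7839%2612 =3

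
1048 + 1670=2718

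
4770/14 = 2385/7 = 340.71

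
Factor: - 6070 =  - 2^1*5^1*607^1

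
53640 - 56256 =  - 2616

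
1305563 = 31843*41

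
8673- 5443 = 3230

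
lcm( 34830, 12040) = 975240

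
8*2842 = 22736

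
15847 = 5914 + 9933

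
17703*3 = 53109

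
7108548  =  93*76436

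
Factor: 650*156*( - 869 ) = -88116600 =- 2^3*3^1 * 5^2*11^1*13^2*79^1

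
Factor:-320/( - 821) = 2^6*5^1*821^ ( - 1)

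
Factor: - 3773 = -7^3*11^1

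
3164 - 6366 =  - 3202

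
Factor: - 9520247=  - 11^1*865477^1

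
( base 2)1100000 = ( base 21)4C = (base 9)116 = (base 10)96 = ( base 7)165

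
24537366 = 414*59269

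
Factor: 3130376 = 2^3*29^1*103^1*131^1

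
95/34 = 95/34 = 2.79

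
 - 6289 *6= -37734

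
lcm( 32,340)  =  2720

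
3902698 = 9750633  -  5847935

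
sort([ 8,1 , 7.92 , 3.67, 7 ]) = [ 1, 3.67,  7,7.92 , 8 ] 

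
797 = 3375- 2578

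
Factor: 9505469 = 643^1*14783^1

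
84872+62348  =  147220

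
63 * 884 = 55692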